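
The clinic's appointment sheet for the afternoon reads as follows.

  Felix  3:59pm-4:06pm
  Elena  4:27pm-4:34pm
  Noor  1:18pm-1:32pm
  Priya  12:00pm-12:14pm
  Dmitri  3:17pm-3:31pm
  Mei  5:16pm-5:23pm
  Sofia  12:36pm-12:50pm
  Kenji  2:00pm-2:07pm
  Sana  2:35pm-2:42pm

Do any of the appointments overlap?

Two intervals overlap when each starts before the other ends.
Sorted by start: Priya, Sofia, Noor, Kenji, Sana, Dmitri, Felix, Elena, Mei.
Sofia starts after Priya ends, so nothing later overlaps Priya either.
Noor starts after Sofia ends, so nothing later overlaps Sofia either.
Kenji starts after Noor ends, so nothing later overlaps Noor either.
Sana starts after Kenji ends, so nothing later overlaps Kenji either.
Dmitri starts after Sana ends, so nothing later overlaps Sana either.
Felix starts after Dmitri ends, so nothing later overlaps Dmitri either.
Elena starts after Felix ends, so nothing later overlaps Felix either.
Mei starts after Elena ends.
Every pair is clear; the schedule has no overlaps.

No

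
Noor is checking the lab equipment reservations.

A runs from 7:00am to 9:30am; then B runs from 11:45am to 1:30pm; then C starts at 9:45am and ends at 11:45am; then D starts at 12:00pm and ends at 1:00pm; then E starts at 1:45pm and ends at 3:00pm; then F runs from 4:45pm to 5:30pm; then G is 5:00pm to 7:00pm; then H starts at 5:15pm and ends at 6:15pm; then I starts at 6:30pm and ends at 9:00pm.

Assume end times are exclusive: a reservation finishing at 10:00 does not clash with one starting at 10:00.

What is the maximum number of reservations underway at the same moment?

3

Walk through starts and ends in time order (an end at T is processed before a start at T):
7:00am start A → 1
9:30am end A → 0
9:45am start C → 1
11:45am end C → 0
11:45am start B → 1
12:00pm start D → 2
1:00pm end D → 1
1:30pm end B → 0
1:45pm start E → 1
3:00pm end E → 0
4:45pm start F → 1
5:00pm start G → 2
5:15pm start H → 3
5:30pm end F → 2
6:15pm end H → 1
6:30pm start I → 2
7:00pm end G → 1
9:00pm end I → 0
Peak is 3, at 5:15pm (F, G, H).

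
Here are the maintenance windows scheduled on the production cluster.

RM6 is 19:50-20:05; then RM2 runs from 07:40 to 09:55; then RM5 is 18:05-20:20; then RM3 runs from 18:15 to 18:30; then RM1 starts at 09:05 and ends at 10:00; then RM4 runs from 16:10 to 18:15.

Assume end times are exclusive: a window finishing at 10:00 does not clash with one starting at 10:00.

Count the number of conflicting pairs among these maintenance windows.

4

Sorted by start: RM2, RM1, RM4, RM5, RM3, RM6.
RM1 starts before RM2 ends → RM2 and RM1 overlap.
RM4 starts after RM2 ends — done with RM2.
RM4 starts after RM1 ends — done with RM1.
RM5 starts before RM4 ends → RM4 and RM5 overlap.
RM3 starts exactly when RM4 ends (back-to-back, no overlap) — done with RM4.
RM3 starts before RM5 ends → RM5 and RM3 overlap.
RM6 starts before RM5 ends → RM5 and RM6 overlap.
RM6 starts after RM3 ends.
Overlapping pairs: RM1 & RM2, RM3 & RM5, RM4 & RM5, RM5 & RM6 — 4 in total.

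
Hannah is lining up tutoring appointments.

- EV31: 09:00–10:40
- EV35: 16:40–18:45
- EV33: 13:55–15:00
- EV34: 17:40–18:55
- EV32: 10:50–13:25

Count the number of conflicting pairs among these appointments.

1

Sorted by start: EV31, EV32, EV33, EV35, EV34.
EV32 starts after EV31 ends, so EV31 has no further overlaps.
EV33 starts after EV32 ends, so EV32 has no further overlaps.
EV35 starts after EV33 ends, so EV33 has no further overlaps.
EV34 starts before EV35 ends → EV35 and EV34 overlap.
Overlapping pairs: EV34 & EV35 — 1 in total.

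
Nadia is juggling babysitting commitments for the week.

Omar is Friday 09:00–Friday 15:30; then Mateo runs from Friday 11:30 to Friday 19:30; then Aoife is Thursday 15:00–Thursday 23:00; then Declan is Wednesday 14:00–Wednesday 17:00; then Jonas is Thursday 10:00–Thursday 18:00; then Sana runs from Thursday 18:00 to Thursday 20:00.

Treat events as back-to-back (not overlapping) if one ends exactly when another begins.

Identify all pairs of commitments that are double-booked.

Aoife & Jonas, Aoife & Sana, Mateo & Omar

Sorted by start: Declan, Jonas, Aoife, Sana, Omar, Mateo.
Jonas starts after Declan ends, so Declan has no further overlaps.
Aoife starts before Jonas ends → Jonas and Aoife overlap.
Sana starts exactly when Jonas ends (back-to-back, no overlap), so Jonas has no further overlaps.
Sana starts before Aoife ends → Aoife and Sana overlap.
Omar starts after Aoife ends, so Aoife has no further overlaps.
Omar starts after Sana ends, so Sana has no further overlaps.
Mateo starts before Omar ends → Omar and Mateo overlap.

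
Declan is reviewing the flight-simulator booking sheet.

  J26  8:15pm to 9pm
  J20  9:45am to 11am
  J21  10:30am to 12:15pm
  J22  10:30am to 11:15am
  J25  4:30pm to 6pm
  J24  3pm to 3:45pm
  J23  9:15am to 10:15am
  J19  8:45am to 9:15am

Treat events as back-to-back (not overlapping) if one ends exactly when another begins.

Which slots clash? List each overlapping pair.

J20 & J21, J20 & J22, J20 & J23, J21 & J22

Sorted by start: J19, J23, J20, J21, J22, J24, J25, J26.
J23 starts exactly when J19 ends (back-to-back, no overlap) — done with J19.
J20 starts before J23 ends → J23 and J20 overlap.
J21 starts after J23 ends — done with J23.
J21 starts before J20 ends → J20 and J21 overlap.
J22 starts before J20 ends → J20 and J22 overlap.
J24 starts after J20 ends — done with J20.
J22 starts before J21 ends → J21 and J22 overlap.
J24 starts after J21 ends — done with J21.
J24 starts after J22 ends — done with J22.
J25 starts after J24 ends — done with J24.
J26 starts after J25 ends.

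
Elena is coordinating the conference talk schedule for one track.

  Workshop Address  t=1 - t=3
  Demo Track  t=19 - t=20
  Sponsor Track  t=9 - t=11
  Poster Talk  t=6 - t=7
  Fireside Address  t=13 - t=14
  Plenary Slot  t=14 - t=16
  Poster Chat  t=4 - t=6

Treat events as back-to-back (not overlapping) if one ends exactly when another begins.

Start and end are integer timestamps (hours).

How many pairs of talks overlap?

Two intervals overlap when each starts before the other ends.
Sorted by start: Workshop Address, Poster Chat, Poster Talk, Sponsor Track, Fireside Address, Plenary Slot, Demo Track.
Poster Chat starts after Workshop Address ends; Workshop Address is clear from here.
Poster Talk starts exactly when Poster Chat ends (back-to-back, no overlap); Poster Chat is clear from here.
Sponsor Track starts after Poster Talk ends; Poster Talk is clear from here.
Fireside Address starts after Sponsor Track ends; Sponsor Track is clear from here.
Plenary Slot starts exactly when Fireside Address ends (back-to-back, no overlap); Fireside Address is clear from here.
Demo Track starts after Plenary Slot ends.
No pair overlaps.

0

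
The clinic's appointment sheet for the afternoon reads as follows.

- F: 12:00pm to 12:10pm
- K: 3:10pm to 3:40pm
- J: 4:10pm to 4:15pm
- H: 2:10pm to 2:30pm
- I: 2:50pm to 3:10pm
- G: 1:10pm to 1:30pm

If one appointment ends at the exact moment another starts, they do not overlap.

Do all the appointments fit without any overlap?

Yes

Sorted by start: F, G, H, I, K, J.
G starts after F ends; F is clear from here.
H starts after G ends; G is clear from here.
I starts after H ends; H is clear from here.
K starts exactly when I ends (back-to-back, no overlap); I is clear from here.
J starts after K ends.
Every pair is clear; the schedule has no overlaps.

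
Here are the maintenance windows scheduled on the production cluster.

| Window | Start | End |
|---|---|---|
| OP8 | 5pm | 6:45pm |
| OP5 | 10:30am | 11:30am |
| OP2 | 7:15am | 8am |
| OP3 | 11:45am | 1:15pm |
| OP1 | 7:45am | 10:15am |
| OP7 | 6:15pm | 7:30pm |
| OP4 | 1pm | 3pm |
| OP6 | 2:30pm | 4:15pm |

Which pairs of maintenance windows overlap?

Sorted by start: OP2, OP1, OP5, OP3, OP4, OP6, OP8, OP7.
OP1 starts before OP2 ends → OP2 and OP1 overlap.
OP5 starts after OP2 ends; OP2 is clear from here.
OP5 starts after OP1 ends; OP1 is clear from here.
OP3 starts after OP5 ends; OP5 is clear from here.
OP4 starts before OP3 ends → OP3 and OP4 overlap.
OP6 starts after OP3 ends; OP3 is clear from here.
OP6 starts before OP4 ends → OP4 and OP6 overlap.
OP8 starts after OP4 ends; OP4 is clear from here.
OP8 starts after OP6 ends; OP6 is clear from here.
OP7 starts before OP8 ends → OP8 and OP7 overlap.

OP1 & OP2, OP3 & OP4, OP4 & OP6, OP7 & OP8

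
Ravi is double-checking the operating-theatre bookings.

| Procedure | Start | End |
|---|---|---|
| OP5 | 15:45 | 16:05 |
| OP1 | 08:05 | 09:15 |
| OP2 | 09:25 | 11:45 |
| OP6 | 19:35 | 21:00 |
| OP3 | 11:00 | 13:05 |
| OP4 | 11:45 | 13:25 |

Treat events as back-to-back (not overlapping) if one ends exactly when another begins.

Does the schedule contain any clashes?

Yes

Two intervals overlap when each starts before the other ends.
Sorted by start: OP1, OP2, OP3, OP4, OP5, OP6.
OP2 starts after OP1 ends; OP1 is clear from here.
OP3 starts before OP2 ends → OP2 and OP3 overlap.
That's a conflict, so the schedule is not conflict-free.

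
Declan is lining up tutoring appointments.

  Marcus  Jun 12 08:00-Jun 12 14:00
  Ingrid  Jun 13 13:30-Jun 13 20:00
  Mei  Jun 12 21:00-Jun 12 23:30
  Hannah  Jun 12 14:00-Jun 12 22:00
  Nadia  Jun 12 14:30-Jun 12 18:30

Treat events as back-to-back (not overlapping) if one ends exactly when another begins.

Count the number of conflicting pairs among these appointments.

Sorted by start: Marcus, Hannah, Nadia, Mei, Ingrid.
Hannah starts exactly when Marcus ends (back-to-back, no overlap) — done with Marcus.
Nadia starts before Hannah ends → Hannah and Nadia overlap.
Mei starts before Hannah ends → Hannah and Mei overlap.
Ingrid starts after Hannah ends.
Mei starts after Nadia ends — done with Nadia.
Ingrid starts after Mei ends.
Overlapping pairs: Hannah & Mei, Hannah & Nadia — 2 in total.

2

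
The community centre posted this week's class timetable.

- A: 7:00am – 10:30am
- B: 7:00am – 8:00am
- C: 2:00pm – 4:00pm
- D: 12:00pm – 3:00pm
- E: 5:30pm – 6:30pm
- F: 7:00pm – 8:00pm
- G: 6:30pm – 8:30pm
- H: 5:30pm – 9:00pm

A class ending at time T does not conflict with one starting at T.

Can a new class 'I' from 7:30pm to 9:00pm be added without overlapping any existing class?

No — it overlaps F, G, H

A: ends 10:30am at or before I starts 7:30pm → clear.
B: ends 8:00am at or before I starts 7:30pm → clear.
D: ends 3:00pm at or before I starts 7:30pm → clear.
C: ends 4:00pm at or before I starts 7:30pm → clear.
E: ends 6:30pm at or before I starts 7:30pm → clear.
H: starts 5:30pm before I ends 9:00pm, and ends 9:00pm after I starts 7:30pm → overlap.
G: starts 6:30pm before I ends 9:00pm, and ends 8:30pm after I starts 7:30pm → overlap.
F: starts 7:00pm before I ends 9:00pm, and ends 8:00pm after I starts 7:30pm → overlap.
I overlaps F, G, H.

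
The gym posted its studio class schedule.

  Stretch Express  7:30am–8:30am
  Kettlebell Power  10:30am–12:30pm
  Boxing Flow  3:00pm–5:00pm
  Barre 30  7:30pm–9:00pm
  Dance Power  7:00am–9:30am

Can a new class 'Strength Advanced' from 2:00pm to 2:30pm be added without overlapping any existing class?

Yes — the slot is free

Dance Power: ends 9:30am at or before Strength Advanced starts 2:00pm → clear.
Stretch Express: ends 8:30am at or before Strength Advanced starts 2:00pm → clear.
Kettlebell Power: ends 12:30pm at or before Strength Advanced starts 2:00pm → clear.
Boxing Flow: starts 3:00pm at or after Strength Advanced ends 2:30pm → clear.
Barre 30: starts 7:30pm at or after Strength Advanced ends 2:30pm → clear.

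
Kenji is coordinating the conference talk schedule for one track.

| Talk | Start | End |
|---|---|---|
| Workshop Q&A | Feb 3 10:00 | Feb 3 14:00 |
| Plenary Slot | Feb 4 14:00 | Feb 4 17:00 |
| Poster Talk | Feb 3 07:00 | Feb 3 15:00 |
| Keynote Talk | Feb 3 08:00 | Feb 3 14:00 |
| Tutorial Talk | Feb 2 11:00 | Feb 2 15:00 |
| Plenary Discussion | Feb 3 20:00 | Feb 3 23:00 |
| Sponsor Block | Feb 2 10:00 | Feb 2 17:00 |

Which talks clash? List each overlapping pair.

Two intervals overlap when each starts before the other ends.
Sorted by start: Sponsor Block, Tutorial Talk, Poster Talk, Keynote Talk, Workshop Q&A, Plenary Discussion, Plenary Slot.
Tutorial Talk starts before Sponsor Block ends → Sponsor Block and Tutorial Talk overlap.
Poster Talk starts after Sponsor Block ends; Sponsor Block is clear from here.
Poster Talk starts after Tutorial Talk ends; Tutorial Talk is clear from here.
Keynote Talk starts before Poster Talk ends → Poster Talk and Keynote Talk overlap.
Workshop Q&A starts before Poster Talk ends → Poster Talk and Workshop Q&A overlap.
Plenary Discussion starts after Poster Talk ends; Poster Talk is clear from here.
Workshop Q&A starts before Keynote Talk ends → Keynote Talk and Workshop Q&A overlap.
Plenary Discussion starts after Keynote Talk ends; Keynote Talk is clear from here.
Plenary Discussion starts after Workshop Q&A ends; Workshop Q&A is clear from here.
Plenary Slot starts after Plenary Discussion ends.

Keynote Talk & Poster Talk, Keynote Talk & Workshop Q&A, Poster Talk & Workshop Q&A, Sponsor Block & Tutorial Talk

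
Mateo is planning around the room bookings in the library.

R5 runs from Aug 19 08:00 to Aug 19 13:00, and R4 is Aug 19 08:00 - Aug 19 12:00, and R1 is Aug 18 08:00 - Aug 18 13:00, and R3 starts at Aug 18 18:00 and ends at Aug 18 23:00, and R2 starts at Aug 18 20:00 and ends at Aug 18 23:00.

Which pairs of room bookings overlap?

Check each pair: they overlap iff neither finishes before the other starts.
Sorted by start: R1, R3, R2, R4, R5.
R3 starts after R1 ends, so nothing later overlaps R1 either.
R2 starts before R3 ends → R3 and R2 overlap.
R4 starts after R3 ends, so nothing later overlaps R3 either.
R4 starts after R2 ends, so nothing later overlaps R2 either.
R5 starts before R4 ends → R4 and R5 overlap.

R2 & R3, R4 & R5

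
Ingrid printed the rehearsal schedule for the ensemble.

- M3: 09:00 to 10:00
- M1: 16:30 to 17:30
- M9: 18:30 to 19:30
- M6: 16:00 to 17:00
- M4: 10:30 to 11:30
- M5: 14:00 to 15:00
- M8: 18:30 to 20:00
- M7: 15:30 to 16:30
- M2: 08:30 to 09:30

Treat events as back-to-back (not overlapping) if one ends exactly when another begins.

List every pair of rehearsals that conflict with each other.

Sorted by start: M2, M3, M4, M5, M7, M6, M1, M8, M9.
M3 starts before M2 ends → M2 and M3 overlap.
M4 starts after M2 ends, so nothing later overlaps M2 either.
M4 starts after M3 ends, so nothing later overlaps M3 either.
M5 starts after M4 ends, so nothing later overlaps M4 either.
M7 starts after M5 ends, so nothing later overlaps M5 either.
M6 starts before M7 ends → M7 and M6 overlap.
M1 starts exactly when M7 ends (back-to-back, no overlap), so nothing later overlaps M7 either.
M1 starts before M6 ends → M6 and M1 overlap.
M8 starts after M6 ends, so nothing later overlaps M6 either.
M8 starts after M1 ends, so nothing later overlaps M1 either.
M9 starts before M8 ends → M8 and M9 overlap.

M1 & M6, M2 & M3, M6 & M7, M8 & M9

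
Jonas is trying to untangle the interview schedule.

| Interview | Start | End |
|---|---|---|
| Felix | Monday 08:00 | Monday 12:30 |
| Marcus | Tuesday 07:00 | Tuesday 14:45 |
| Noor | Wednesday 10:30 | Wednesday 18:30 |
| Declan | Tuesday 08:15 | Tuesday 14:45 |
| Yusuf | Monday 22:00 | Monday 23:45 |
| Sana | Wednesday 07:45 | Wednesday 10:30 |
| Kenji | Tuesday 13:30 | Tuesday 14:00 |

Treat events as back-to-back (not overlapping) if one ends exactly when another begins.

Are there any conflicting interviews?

Yes

Sorted by start: Felix, Yusuf, Marcus, Declan, Kenji, Sana, Noor.
Yusuf starts after Felix ends — done with Felix.
Marcus starts after Yusuf ends — done with Yusuf.
Declan starts before Marcus ends → Marcus and Declan overlap.
That's a conflict, so the schedule is not conflict-free.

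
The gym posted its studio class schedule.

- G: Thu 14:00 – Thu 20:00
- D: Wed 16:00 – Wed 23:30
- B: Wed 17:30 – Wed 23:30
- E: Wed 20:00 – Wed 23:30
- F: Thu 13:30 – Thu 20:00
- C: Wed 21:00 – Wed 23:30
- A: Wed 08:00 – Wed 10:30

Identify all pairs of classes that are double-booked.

Sorted by start: A, D, B, E, C, F, G.
D starts after A ends, so nothing later overlaps A either.
B starts before D ends → D and B overlap.
E starts before D ends → D and E overlap.
C starts before D ends → D and C overlap.
F starts after D ends, so nothing later overlaps D either.
E starts before B ends → B and E overlap.
C starts before B ends → B and C overlap.
F starts after B ends, so nothing later overlaps B either.
C starts before E ends → E and C overlap.
F starts after E ends, so nothing later overlaps E either.
F starts after C ends, so nothing later overlaps C either.
G starts before F ends → F and G overlap.

B & C, B & D, B & E, C & D, C & E, D & E, F & G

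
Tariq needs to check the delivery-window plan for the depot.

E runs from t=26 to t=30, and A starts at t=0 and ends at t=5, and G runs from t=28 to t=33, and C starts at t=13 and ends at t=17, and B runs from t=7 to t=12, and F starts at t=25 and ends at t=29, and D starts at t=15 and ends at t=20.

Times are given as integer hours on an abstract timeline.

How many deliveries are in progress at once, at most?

Walk through starts and ends in time order (an end at T is processed before a start at T):
t=0 start A → 1
t=5 end A → 0
t=7 start B → 1
t=12 end B → 0
t=13 start C → 1
t=15 start D → 2
t=17 end C → 1
t=20 end D → 0
t=25 start F → 1
t=26 start E → 2
t=28 start G → 3
t=29 end F → 2
t=30 end E → 1
t=33 end G → 0
Peak is 3, at t=28 (E, F, G).

3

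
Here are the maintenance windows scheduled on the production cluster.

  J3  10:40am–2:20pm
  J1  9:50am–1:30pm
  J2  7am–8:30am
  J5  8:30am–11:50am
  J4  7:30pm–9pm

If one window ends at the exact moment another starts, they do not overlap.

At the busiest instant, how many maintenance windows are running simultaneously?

Sweep the timeline, counting +1 at each start and −1 at each end (ends before starts at a tie):
7am start J2 → 1
8:30am end J2 → 0
8:30am start J5 → 1
9:50am start J1 → 2
10:40am start J3 → 3
11:50am end J5 → 2
1:30pm end J1 → 1
2:20pm end J3 → 0
7:30pm start J4 → 1
9pm end J4 → 0
Peak is 3, at 10:40am (J1, J3, J5).

3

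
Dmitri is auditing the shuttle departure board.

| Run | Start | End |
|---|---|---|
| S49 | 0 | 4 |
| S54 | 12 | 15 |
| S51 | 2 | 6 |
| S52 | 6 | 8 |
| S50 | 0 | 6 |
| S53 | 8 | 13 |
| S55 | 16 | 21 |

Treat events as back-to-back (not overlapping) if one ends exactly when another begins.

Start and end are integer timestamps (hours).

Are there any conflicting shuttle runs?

Yes

Check each pair: they overlap iff neither finishes before the other starts.
Sorted by start: S49, S50, S51, S52, S53, S54, S55.
S50 starts before S49 ends → S49 and S50 overlap.
That's a conflict, so the schedule is not conflict-free.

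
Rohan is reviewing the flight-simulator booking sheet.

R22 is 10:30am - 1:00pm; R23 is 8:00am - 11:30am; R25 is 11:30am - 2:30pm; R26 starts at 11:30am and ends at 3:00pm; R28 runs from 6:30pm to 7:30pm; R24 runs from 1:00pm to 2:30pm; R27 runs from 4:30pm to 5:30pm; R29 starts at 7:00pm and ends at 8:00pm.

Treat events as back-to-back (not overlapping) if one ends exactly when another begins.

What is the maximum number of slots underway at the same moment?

3

Sort all start/end points and keep a running count:
8:00am start R23 → 1
10:30am start R22 → 2
11:30am end R23 → 1
11:30am start R25 → 2
11:30am start R26 → 3
1:00pm end R22 → 2
1:00pm start R24 → 3
2:30pm end R24 → 2
2:30pm end R25 → 1
3:00pm end R26 → 0
4:30pm start R27 → 1
5:30pm end R27 → 0
6:30pm start R28 → 1
7:00pm start R29 → 2
7:30pm end R28 → 1
8:00pm end R29 → 0
Peak is 3, at 11:30am (R22, R25, R26).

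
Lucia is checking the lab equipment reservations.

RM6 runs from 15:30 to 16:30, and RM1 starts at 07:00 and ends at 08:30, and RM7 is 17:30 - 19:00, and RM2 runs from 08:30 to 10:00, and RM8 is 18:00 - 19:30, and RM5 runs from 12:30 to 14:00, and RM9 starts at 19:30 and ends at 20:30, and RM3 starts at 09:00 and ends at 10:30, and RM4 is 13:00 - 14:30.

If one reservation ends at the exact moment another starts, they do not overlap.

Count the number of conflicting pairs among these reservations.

Sorted by start: RM1, RM2, RM3, RM5, RM4, RM6, RM7, RM8, RM9.
RM2 starts exactly when RM1 ends (back-to-back, no overlap) — done with RM1.
RM3 starts before RM2 ends → RM2 and RM3 overlap.
RM5 starts after RM2 ends — done with RM2.
RM5 starts after RM3 ends — done with RM3.
RM4 starts before RM5 ends → RM5 and RM4 overlap.
RM6 starts after RM5 ends — done with RM5.
RM6 starts after RM4 ends — done with RM4.
RM7 starts after RM6 ends — done with RM6.
RM8 starts before RM7 ends → RM7 and RM8 overlap.
RM9 starts after RM7 ends.
RM9 starts exactly when RM8 ends (back-to-back, no overlap).
Overlapping pairs: RM2 & RM3, RM4 & RM5, RM7 & RM8 — 3 in total.

3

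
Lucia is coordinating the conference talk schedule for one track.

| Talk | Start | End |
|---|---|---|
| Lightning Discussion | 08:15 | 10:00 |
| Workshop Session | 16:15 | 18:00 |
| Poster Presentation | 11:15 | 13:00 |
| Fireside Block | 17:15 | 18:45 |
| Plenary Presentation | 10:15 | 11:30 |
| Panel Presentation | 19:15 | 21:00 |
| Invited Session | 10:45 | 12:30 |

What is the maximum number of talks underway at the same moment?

3

Sort all start/end points and keep a running count:
08:15 start Lightning Discussion → 1
10:00 end Lightning Discussion → 0
10:15 start Plenary Presentation → 1
10:45 start Invited Session → 2
11:15 start Poster Presentation → 3
11:30 end Plenary Presentation → 2
12:30 end Invited Session → 1
13:00 end Poster Presentation → 0
16:15 start Workshop Session → 1
17:15 start Fireside Block → 2
18:00 end Workshop Session → 1
18:45 end Fireside Block → 0
19:15 start Panel Presentation → 1
21:00 end Panel Presentation → 0
Peak is 3, at 11:15 (Invited Session, Plenary Presentation, Poster Presentation).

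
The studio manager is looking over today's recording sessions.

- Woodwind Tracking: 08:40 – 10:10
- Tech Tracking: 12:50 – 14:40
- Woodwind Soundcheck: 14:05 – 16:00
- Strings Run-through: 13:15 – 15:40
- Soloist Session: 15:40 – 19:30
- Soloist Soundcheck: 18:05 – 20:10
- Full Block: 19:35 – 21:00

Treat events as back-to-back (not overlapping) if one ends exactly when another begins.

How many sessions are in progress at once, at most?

3

Sweep the timeline, counting +1 at each start and −1 at each end (ends before starts at a tie):
08:40 start Woodwind Tracking → 1
10:10 end Woodwind Tracking → 0
12:50 start Tech Tracking → 1
13:15 start Strings Run-through → 2
14:05 start Woodwind Soundcheck → 3
14:40 end Tech Tracking → 2
15:40 end Strings Run-through → 1
15:40 start Soloist Session → 2
16:00 end Woodwind Soundcheck → 1
18:05 start Soloist Soundcheck → 2
19:30 end Soloist Session → 1
19:35 start Full Block → 2
20:10 end Soloist Soundcheck → 1
21:00 end Full Block → 0
Peak is 3, at 14:05 (Strings Run-through, Tech Tracking, Woodwind Soundcheck).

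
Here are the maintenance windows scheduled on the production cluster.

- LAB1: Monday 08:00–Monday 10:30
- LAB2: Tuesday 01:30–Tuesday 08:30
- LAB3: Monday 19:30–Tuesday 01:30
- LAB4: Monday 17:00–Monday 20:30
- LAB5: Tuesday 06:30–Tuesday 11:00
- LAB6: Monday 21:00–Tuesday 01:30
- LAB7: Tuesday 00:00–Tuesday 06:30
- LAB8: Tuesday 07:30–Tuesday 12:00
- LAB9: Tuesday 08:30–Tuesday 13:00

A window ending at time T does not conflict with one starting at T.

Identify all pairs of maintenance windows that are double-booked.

LAB2 & LAB5, LAB2 & LAB7, LAB2 & LAB8, LAB3 & LAB4, LAB3 & LAB6, LAB3 & LAB7, LAB5 & LAB8, LAB5 & LAB9, LAB6 & LAB7, LAB8 & LAB9

Check each pair: they overlap iff neither finishes before the other starts.
Sorted by start: LAB1, LAB4, LAB3, LAB6, LAB7, LAB2, LAB5, LAB8, LAB9.
LAB4 starts after LAB1 ends — done with LAB1.
LAB3 starts before LAB4 ends → LAB4 and LAB3 overlap.
LAB6 starts after LAB4 ends — done with LAB4.
LAB6 starts before LAB3 ends → LAB3 and LAB6 overlap.
LAB7 starts before LAB3 ends → LAB3 and LAB7 overlap.
LAB2 starts exactly when LAB3 ends (back-to-back, no overlap) — done with LAB3.
LAB7 starts before LAB6 ends → LAB6 and LAB7 overlap.
LAB2 starts exactly when LAB6 ends (back-to-back, no overlap) — done with LAB6.
LAB2 starts before LAB7 ends → LAB7 and LAB2 overlap.
LAB5 starts exactly when LAB7 ends (back-to-back, no overlap) — done with LAB7.
LAB5 starts before LAB2 ends → LAB2 and LAB5 overlap.
LAB8 starts before LAB2 ends → LAB2 and LAB8 overlap.
LAB9 starts exactly when LAB2 ends (back-to-back, no overlap).
LAB8 starts before LAB5 ends → LAB5 and LAB8 overlap.
LAB9 starts before LAB5 ends → LAB5 and LAB9 overlap.
LAB9 starts before LAB8 ends → LAB8 and LAB9 overlap.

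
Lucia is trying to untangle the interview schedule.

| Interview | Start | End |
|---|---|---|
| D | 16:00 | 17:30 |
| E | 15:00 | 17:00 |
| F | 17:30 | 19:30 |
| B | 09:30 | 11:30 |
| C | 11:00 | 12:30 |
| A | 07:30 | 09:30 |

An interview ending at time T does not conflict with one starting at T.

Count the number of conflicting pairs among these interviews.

Check each pair: they overlap iff neither finishes before the other starts.
Sorted by start: A, B, C, E, D, F.
B starts exactly when A ends (back-to-back, no overlap), so nothing later overlaps A either.
C starts before B ends → B and C overlap.
E starts after B ends, so nothing later overlaps B either.
E starts after C ends, so nothing later overlaps C either.
D starts before E ends → E and D overlap.
F starts after E ends.
F starts exactly when D ends (back-to-back, no overlap).
Overlapping pairs: B & C, D & E — 2 in total.

2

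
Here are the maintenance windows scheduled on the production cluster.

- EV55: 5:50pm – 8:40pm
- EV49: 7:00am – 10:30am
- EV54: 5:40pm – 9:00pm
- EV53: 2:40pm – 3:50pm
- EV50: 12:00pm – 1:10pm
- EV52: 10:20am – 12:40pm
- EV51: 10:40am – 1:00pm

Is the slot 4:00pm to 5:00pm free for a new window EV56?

EV49: ends 10:30am at or before EV56 starts 4:00pm → clear.
EV52: ends 12:40pm at or before EV56 starts 4:00pm → clear.
EV51: ends 1:00pm at or before EV56 starts 4:00pm → clear.
EV50: ends 1:10pm at or before EV56 starts 4:00pm → clear.
EV53: ends 3:50pm at or before EV56 starts 4:00pm → clear.
EV54: starts 5:40pm at or after EV56 ends 5:00pm → clear.
EV55: starts 5:50pm at or after EV56 ends 5:00pm → clear.

Yes — the slot is free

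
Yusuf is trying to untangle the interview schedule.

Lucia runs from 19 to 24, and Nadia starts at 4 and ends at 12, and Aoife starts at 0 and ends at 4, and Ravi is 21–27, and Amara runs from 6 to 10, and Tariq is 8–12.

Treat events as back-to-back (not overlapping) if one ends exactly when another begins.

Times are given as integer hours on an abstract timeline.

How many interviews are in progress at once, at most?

Sweep the timeline, counting +1 at each start and −1 at each end (ends before starts at a tie):
0 start Aoife → 1
4 end Aoife → 0
4 start Nadia → 1
6 start Amara → 2
8 start Tariq → 3
10 end Amara → 2
12 end Nadia → 1
12 end Tariq → 0
19 start Lucia → 1
21 start Ravi → 2
24 end Lucia → 1
27 end Ravi → 0
Peak is 3, at 8 (Amara, Nadia, Tariq).

3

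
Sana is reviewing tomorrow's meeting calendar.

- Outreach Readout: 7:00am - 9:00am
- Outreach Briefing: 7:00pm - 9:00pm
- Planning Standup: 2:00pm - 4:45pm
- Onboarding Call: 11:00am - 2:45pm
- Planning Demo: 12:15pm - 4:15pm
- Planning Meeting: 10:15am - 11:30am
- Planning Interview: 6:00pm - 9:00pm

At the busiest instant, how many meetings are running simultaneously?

3

Sort all start/end points and keep a running count:
7:00am start Outreach Readout → 1
9:00am end Outreach Readout → 0
10:15am start Planning Meeting → 1
11:00am start Onboarding Call → 2
11:30am end Planning Meeting → 1
12:15pm start Planning Demo → 2
2:00pm start Planning Standup → 3
2:45pm end Onboarding Call → 2
4:15pm end Planning Demo → 1
4:45pm end Planning Standup → 0
6:00pm start Planning Interview → 1
7:00pm start Outreach Briefing → 2
9:00pm end Outreach Briefing → 1
9:00pm end Planning Interview → 0
Peak is 3, at 2:00pm (Onboarding Call, Planning Demo, Planning Standup).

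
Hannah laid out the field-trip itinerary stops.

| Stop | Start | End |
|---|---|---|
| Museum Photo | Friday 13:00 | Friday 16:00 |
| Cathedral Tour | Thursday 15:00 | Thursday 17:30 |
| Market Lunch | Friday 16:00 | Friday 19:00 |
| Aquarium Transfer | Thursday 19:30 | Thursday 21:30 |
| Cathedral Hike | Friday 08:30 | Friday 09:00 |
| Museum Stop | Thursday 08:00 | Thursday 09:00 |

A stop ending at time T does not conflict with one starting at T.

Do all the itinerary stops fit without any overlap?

Sorted by start: Museum Stop, Cathedral Tour, Aquarium Transfer, Cathedral Hike, Museum Photo, Market Lunch.
Cathedral Tour starts after Museum Stop ends; Museum Stop is clear from here.
Aquarium Transfer starts after Cathedral Tour ends; Cathedral Tour is clear from here.
Cathedral Hike starts after Aquarium Transfer ends; Aquarium Transfer is clear from here.
Museum Photo starts after Cathedral Hike ends; Cathedral Hike is clear from here.
Market Lunch starts exactly when Museum Photo ends (back-to-back, no overlap).
Every pair is clear; the schedule has no overlaps.

Yes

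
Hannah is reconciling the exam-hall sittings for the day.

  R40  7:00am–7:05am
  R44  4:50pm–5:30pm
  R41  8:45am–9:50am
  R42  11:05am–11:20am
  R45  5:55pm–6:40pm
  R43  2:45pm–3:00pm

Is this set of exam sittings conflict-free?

Sorted by start: R40, R41, R42, R43, R44, R45.
R41 starts after R40 ends; R40 is clear from here.
R42 starts after R41 ends; R41 is clear from here.
R43 starts after R42 ends; R42 is clear from here.
R44 starts after R43 ends; R43 is clear from here.
R45 starts after R44 ends.
Every pair is clear; the schedule has no overlaps.

Yes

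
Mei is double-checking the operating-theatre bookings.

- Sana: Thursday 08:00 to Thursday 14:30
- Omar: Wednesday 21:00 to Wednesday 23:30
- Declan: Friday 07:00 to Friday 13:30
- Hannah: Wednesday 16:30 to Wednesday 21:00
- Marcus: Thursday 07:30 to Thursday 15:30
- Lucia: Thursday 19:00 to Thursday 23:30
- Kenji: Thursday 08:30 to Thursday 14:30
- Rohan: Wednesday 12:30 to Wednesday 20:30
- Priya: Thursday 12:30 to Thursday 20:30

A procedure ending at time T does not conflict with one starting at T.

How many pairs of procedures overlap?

8

Two intervals overlap when each starts before the other ends.
Sorted by start: Rohan, Hannah, Omar, Marcus, Sana, Kenji, Priya, Lucia, Declan.
Hannah starts before Rohan ends → Rohan and Hannah overlap.
Omar starts after Rohan ends; Rohan is clear from here.
Omar starts exactly when Hannah ends (back-to-back, no overlap); Hannah is clear from here.
Marcus starts after Omar ends; Omar is clear from here.
Sana starts before Marcus ends → Marcus and Sana overlap.
Kenji starts before Marcus ends → Marcus and Kenji overlap.
Priya starts before Marcus ends → Marcus and Priya overlap.
Lucia starts after Marcus ends; Marcus is clear from here.
Kenji starts before Sana ends → Sana and Kenji overlap.
Priya starts before Sana ends → Sana and Priya overlap.
Lucia starts after Sana ends; Sana is clear from here.
Priya starts before Kenji ends → Kenji and Priya overlap.
Lucia starts after Kenji ends; Kenji is clear from here.
Lucia starts before Priya ends → Priya and Lucia overlap.
Declan starts after Priya ends.
Declan starts after Lucia ends.
Overlapping pairs: Hannah & Rohan, Kenji & Marcus, Kenji & Priya, Kenji & Sana, Lucia & Priya, Marcus & Priya, Marcus & Sana, Priya & Sana — 8 in total.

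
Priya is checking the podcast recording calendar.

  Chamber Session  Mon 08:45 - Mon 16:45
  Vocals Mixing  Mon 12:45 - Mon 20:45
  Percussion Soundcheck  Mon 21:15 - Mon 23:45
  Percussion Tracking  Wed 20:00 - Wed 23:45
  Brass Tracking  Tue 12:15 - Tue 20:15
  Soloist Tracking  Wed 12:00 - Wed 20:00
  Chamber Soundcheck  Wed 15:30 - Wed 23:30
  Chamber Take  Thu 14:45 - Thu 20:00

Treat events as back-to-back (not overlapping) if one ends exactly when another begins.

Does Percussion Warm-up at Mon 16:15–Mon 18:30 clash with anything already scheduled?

Yes — it overlaps Chamber Session, Vocals Mixing

Chamber Session: starts Mon 08:45 before Percussion Warm-up ends Mon 18:30, and ends Mon 16:45 after Percussion Warm-up starts Mon 16:15 → overlap.
Vocals Mixing: starts Mon 12:45 before Percussion Warm-up ends Mon 18:30, and ends Mon 20:45 after Percussion Warm-up starts Mon 16:15 → overlap.
Percussion Soundcheck: starts Mon 21:15 at or after Percussion Warm-up ends Mon 18:30 → clear.
Brass Tracking: starts Tue 12:15 at or after Percussion Warm-up ends Mon 18:30 → clear.
Soloist Tracking: starts Wed 12:00 at or after Percussion Warm-up ends Mon 18:30 → clear.
Chamber Soundcheck: starts Wed 15:30 at or after Percussion Warm-up ends Mon 18:30 → clear.
Percussion Tracking: starts Wed 20:00 at or after Percussion Warm-up ends Mon 18:30 → clear.
Chamber Take: starts Thu 14:45 at or after Percussion Warm-up ends Mon 18:30 → clear.
Percussion Warm-up overlaps Chamber Session, Vocals Mixing.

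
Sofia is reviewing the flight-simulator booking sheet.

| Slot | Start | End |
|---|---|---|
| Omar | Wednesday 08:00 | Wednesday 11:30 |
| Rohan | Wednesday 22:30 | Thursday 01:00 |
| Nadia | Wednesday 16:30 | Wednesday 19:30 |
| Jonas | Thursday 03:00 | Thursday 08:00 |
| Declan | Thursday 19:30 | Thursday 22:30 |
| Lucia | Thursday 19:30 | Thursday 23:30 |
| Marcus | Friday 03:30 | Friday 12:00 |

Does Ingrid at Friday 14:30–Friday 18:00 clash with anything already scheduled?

Omar: ends Wednesday 11:30 at or before Ingrid starts Friday 14:30 → clear.
Nadia: ends Wednesday 19:30 at or before Ingrid starts Friday 14:30 → clear.
Rohan: ends Thursday 01:00 at or before Ingrid starts Friday 14:30 → clear.
Jonas: ends Thursday 08:00 at or before Ingrid starts Friday 14:30 → clear.
Declan: ends Thursday 22:30 at or before Ingrid starts Friday 14:30 → clear.
Lucia: ends Thursday 23:30 at or before Ingrid starts Friday 14:30 → clear.
Marcus: ends Friday 12:00 at or before Ingrid starts Friday 14:30 → clear.

No — it doesn't clash with anything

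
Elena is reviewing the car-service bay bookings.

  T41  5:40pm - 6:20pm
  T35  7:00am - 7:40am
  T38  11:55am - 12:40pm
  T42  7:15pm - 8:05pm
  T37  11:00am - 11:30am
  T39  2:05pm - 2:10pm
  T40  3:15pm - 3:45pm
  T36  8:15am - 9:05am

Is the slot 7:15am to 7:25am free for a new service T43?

T35: starts 7:00am before T43 ends 7:25am, and ends 7:40am after T43 starts 7:15am → overlap.
T36: starts 8:15am at or after T43 ends 7:25am → clear.
T37: starts 11:00am at or after T43 ends 7:25am → clear.
T38: starts 11:55am at or after T43 ends 7:25am → clear.
T39: starts 2:05pm at or after T43 ends 7:25am → clear.
T40: starts 3:15pm at or after T43 ends 7:25am → clear.
T41: starts 5:40pm at or after T43 ends 7:25am → clear.
T42: starts 7:15pm at or after T43 ends 7:25am → clear.
T43 overlaps T35.

No — it overlaps T35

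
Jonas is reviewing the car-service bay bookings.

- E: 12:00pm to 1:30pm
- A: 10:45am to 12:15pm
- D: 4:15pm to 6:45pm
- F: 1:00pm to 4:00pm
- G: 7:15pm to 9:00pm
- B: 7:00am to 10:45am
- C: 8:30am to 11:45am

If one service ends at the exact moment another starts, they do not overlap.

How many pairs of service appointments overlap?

Two intervals overlap when each starts before the other ends.
Sorted by start: B, C, A, E, F, D, G.
C starts before B ends → B and C overlap.
A starts exactly when B ends (back-to-back, no overlap) — done with B.
A starts before C ends → C and A overlap.
E starts after C ends — done with C.
E starts before A ends → A and E overlap.
F starts after A ends — done with A.
F starts before E ends → E and F overlap.
D starts after E ends — done with E.
D starts after F ends — done with F.
G starts after D ends.
Overlapping pairs: A & C, A & E, B & C, E & F — 4 in total.

4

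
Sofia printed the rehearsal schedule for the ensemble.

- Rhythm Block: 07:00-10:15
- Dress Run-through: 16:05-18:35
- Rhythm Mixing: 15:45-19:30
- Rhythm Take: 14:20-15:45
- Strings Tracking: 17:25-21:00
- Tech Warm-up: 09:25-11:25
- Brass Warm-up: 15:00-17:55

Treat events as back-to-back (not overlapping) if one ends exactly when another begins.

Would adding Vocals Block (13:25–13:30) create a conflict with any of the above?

No — it doesn't clash with anything

Rhythm Block: ends 10:15 at or before Vocals Block starts 13:25 → clear.
Tech Warm-up: ends 11:25 at or before Vocals Block starts 13:25 → clear.
Rhythm Take: starts 14:20 at or after Vocals Block ends 13:30 → clear.
Brass Warm-up: starts 15:00 at or after Vocals Block ends 13:30 → clear.
Rhythm Mixing: starts 15:45 at or after Vocals Block ends 13:30 → clear.
Dress Run-through: starts 16:05 at or after Vocals Block ends 13:30 → clear.
Strings Tracking: starts 17:25 at or after Vocals Block ends 13:30 → clear.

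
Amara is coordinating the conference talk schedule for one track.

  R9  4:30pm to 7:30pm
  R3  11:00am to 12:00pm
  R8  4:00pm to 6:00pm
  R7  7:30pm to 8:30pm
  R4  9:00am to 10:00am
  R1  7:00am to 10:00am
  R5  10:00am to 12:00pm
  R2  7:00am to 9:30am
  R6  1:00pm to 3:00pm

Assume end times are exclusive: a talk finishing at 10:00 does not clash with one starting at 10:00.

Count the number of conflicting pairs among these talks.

5

Sorted by start: R1, R2, R4, R5, R3, R6, R8, R9, R7.
R2 starts before R1 ends → R1 and R2 overlap.
R4 starts before R1 ends → R1 and R4 overlap.
R5 starts exactly when R1 ends (back-to-back, no overlap), so nothing later overlaps R1 either.
R4 starts before R2 ends → R2 and R4 overlap.
R5 starts after R2 ends, so nothing later overlaps R2 either.
R5 starts exactly when R4 ends (back-to-back, no overlap), so nothing later overlaps R4 either.
R3 starts before R5 ends → R5 and R3 overlap.
R6 starts after R5 ends, so nothing later overlaps R5 either.
R6 starts after R3 ends, so nothing later overlaps R3 either.
R8 starts after R6 ends, so nothing later overlaps R6 either.
R9 starts before R8 ends → R8 and R9 overlap.
R7 starts after R8 ends.
R7 starts exactly when R9 ends (back-to-back, no overlap).
Overlapping pairs: R1 & R2, R1 & R4, R2 & R4, R3 & R5, R8 & R9 — 5 in total.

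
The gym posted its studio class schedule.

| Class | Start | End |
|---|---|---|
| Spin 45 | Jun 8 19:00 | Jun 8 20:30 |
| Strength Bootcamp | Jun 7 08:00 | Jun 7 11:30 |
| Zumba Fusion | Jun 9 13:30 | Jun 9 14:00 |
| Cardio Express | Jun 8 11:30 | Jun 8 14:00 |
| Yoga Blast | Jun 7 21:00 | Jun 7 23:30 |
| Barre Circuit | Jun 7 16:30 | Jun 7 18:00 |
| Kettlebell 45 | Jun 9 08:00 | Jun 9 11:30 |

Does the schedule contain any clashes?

Sorted by start: Strength Bootcamp, Barre Circuit, Yoga Blast, Cardio Express, Spin 45, Kettlebell 45, Zumba Fusion.
Barre Circuit starts after Strength Bootcamp ends, so nothing later overlaps Strength Bootcamp either.
Yoga Blast starts after Barre Circuit ends, so nothing later overlaps Barre Circuit either.
Cardio Express starts after Yoga Blast ends, so nothing later overlaps Yoga Blast either.
Spin 45 starts after Cardio Express ends, so nothing later overlaps Cardio Express either.
Kettlebell 45 starts after Spin 45 ends, so nothing later overlaps Spin 45 either.
Zumba Fusion starts after Kettlebell 45 ends.
Every pair is clear; the schedule has no overlaps.

No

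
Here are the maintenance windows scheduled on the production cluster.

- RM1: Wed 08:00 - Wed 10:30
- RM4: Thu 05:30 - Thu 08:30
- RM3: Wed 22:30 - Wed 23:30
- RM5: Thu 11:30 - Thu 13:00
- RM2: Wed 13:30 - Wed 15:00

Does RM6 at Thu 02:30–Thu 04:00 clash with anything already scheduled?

No — it doesn't clash with anything

RM1: ends Wed 10:30 at or before RM6 starts Thu 02:30 → clear.
RM2: ends Wed 15:00 at or before RM6 starts Thu 02:30 → clear.
RM3: ends Wed 23:30 at or before RM6 starts Thu 02:30 → clear.
RM4: starts Thu 05:30 at or after RM6 ends Thu 04:00 → clear.
RM5: starts Thu 11:30 at or after RM6 ends Thu 04:00 → clear.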